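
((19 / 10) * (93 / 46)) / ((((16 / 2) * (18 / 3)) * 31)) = 19 / 7360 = 0.00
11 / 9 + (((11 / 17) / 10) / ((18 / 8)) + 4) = 1339 / 255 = 5.25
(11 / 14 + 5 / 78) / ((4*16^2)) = 29 / 34944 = 0.00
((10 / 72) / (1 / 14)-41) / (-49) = 703 / 882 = 0.80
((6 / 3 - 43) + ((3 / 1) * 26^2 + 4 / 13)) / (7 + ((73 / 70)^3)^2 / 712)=2164096883480000000 / 7624681352941757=283.83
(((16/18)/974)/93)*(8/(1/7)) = 224/407619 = 0.00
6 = 6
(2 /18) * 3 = 1 /3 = 0.33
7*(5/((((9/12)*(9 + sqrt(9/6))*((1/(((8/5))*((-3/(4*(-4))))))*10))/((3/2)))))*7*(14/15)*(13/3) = 8918/1325-4459*sqrt(6)/11925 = 5.81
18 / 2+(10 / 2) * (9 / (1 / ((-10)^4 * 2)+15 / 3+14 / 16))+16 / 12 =2114177 / 117501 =17.99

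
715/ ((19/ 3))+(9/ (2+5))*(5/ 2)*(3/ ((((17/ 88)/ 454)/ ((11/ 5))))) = 112979823/ 2261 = 49968.96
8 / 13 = 0.62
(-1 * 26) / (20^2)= -13 / 200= -0.06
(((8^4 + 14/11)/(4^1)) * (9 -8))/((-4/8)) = -22535/11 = -2048.64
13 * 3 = 39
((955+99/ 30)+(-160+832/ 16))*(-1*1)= -8503/ 10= -850.30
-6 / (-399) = 2 / 133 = 0.02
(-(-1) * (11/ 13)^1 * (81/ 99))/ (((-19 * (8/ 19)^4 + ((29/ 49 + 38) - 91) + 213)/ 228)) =0.99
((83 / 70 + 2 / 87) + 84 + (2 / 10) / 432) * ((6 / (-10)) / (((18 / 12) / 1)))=-7472503 / 219240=-34.08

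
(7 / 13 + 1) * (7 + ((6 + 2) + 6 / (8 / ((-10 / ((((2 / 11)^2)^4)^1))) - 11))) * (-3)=-10224919545300 / 153266613227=-66.71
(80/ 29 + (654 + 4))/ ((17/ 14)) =268268/ 493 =544.15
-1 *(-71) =71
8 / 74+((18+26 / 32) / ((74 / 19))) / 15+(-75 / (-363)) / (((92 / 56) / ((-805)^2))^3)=12680328935149793.82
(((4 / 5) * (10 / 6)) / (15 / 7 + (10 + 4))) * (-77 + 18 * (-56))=-30380 / 339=-89.62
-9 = -9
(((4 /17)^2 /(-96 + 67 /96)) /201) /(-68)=128 /3011585479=0.00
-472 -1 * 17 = -489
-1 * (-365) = 365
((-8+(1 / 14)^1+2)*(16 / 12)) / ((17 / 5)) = -830 / 357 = -2.32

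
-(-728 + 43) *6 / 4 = 2055 / 2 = 1027.50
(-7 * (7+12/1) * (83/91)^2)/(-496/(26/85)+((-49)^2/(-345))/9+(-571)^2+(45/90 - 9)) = -812833110/2383256739409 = -0.00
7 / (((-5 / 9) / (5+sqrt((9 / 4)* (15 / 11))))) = -63 - 189* sqrt(165) / 110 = -85.07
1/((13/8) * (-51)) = -8/663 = -0.01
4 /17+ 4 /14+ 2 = 300 /119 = 2.52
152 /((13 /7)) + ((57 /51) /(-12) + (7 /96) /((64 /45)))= 81.80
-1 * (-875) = 875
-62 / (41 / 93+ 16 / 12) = -1922 / 55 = -34.95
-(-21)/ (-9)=-7/ 3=-2.33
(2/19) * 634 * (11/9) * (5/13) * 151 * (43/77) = 41165620/15561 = 2645.44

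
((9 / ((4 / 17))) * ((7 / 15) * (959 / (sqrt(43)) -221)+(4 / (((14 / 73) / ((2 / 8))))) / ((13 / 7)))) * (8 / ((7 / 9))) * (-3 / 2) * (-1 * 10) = -53877879 / 91+2641086 * sqrt(43) / 43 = -189302.77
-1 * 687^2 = -471969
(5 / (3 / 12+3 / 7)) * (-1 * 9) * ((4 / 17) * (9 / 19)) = -45360 / 6137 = -7.39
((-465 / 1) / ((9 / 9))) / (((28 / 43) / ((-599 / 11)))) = 11977005 / 308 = 38886.38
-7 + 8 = 1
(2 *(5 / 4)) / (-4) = -5 / 8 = -0.62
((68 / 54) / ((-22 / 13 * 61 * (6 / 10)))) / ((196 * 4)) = -1105 / 42611184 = -0.00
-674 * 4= -2696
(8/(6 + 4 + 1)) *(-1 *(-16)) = 128/11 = 11.64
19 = 19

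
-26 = -26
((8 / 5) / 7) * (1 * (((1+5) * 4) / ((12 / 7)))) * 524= 8384 / 5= 1676.80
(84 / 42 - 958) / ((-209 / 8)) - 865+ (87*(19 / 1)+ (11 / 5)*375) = 344765 / 209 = 1649.59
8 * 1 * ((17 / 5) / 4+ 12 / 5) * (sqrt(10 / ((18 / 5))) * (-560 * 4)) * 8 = -2329600 / 3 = -776533.33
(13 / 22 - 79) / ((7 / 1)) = -1725 / 154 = -11.20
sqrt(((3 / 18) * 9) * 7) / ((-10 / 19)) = -19 * sqrt(42) / 20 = -6.16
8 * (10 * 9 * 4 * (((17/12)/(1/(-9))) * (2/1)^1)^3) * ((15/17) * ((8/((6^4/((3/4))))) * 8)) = -1560600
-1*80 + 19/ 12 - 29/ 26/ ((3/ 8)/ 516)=-251657/ 156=-1613.19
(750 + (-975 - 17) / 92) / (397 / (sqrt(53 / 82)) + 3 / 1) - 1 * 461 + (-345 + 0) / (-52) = -7023020672617 / 15456459356 + 6749794 * sqrt(4346) / 297239603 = -452.88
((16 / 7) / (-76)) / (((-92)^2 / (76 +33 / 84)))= -93 / 342608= -0.00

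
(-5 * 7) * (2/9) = -70/9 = -7.78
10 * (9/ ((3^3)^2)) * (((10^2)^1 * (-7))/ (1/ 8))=-56000/ 81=-691.36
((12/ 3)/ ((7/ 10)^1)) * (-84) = -480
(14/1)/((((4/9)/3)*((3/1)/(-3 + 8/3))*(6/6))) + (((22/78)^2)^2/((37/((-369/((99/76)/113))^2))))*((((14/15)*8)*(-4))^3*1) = -2697746848813323504071/577781889750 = -4669144008.62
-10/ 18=-5/ 9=-0.56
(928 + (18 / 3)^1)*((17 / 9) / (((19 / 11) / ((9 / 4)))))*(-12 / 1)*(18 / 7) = -70913.77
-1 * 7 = -7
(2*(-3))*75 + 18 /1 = -432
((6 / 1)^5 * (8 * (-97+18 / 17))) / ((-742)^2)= -3623616 / 334271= -10.84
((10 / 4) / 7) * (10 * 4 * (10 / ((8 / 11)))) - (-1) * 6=1417 / 7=202.43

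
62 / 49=1.27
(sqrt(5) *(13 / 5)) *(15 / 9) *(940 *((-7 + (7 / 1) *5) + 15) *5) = 2627300 *sqrt(5) / 3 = 1958273.80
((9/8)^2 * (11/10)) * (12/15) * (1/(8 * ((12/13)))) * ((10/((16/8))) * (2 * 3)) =11583/2560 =4.52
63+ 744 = 807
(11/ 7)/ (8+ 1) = 11/ 63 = 0.17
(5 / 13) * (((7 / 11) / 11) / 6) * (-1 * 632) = -11060 / 4719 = -2.34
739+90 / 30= 742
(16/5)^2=256/25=10.24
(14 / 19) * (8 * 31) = 3472 / 19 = 182.74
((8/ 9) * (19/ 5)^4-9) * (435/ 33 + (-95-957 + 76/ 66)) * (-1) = 182987.77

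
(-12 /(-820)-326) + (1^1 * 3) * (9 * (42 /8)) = -151073 /820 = -184.24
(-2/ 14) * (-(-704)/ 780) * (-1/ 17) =176/ 23205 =0.01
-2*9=-18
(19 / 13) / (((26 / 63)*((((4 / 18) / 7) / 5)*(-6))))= -125685 / 1352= -92.96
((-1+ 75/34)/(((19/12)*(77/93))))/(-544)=-11439/6764912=-0.00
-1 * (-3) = 3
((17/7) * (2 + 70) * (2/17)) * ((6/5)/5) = 864/175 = 4.94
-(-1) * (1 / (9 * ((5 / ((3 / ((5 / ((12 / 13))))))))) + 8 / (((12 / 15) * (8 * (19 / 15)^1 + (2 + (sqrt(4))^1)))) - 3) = -78551 / 34450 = -2.28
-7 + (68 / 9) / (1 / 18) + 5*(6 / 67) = 8673 / 67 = 129.45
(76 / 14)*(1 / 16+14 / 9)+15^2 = 117827 / 504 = 233.78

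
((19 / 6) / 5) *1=19 / 30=0.63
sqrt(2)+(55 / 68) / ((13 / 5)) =275 / 884+sqrt(2) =1.73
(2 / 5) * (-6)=-12 / 5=-2.40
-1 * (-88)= 88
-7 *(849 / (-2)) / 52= 5943 / 104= 57.14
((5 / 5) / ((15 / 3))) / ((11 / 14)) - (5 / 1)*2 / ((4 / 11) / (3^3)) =-81647 / 110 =-742.25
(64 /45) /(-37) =-64 /1665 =-0.04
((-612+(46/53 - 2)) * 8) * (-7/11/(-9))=-606592/1749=-346.82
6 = 6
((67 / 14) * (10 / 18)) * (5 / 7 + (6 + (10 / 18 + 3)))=216745 / 7938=27.30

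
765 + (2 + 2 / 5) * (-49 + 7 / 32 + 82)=33789 / 40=844.72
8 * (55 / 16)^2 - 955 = -27535 / 32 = -860.47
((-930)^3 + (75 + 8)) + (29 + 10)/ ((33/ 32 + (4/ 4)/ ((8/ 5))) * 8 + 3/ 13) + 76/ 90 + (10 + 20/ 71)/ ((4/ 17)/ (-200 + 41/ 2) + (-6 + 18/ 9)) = -1466432528360171683/ 1823111730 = -804356915.83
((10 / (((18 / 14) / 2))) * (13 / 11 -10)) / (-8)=3395 / 198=17.15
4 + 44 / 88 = 9 / 2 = 4.50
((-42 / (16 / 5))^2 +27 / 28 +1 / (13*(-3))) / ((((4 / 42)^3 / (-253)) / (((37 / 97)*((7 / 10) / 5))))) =-3498002219943 / 1291264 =-2708975.25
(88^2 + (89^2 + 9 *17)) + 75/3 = 15843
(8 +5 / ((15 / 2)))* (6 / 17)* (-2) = -104 / 17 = -6.12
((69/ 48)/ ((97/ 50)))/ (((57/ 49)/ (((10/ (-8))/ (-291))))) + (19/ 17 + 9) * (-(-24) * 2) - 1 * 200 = 250018643963/ 875262816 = 285.65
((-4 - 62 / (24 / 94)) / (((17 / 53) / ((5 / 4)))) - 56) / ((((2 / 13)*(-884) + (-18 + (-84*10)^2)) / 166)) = -34470979 / 143910984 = -0.24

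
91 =91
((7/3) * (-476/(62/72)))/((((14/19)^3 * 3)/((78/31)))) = -2704.04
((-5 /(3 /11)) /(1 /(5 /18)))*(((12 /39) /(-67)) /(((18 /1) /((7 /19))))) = 1925 /4021407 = 0.00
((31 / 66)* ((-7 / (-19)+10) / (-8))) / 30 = -6107 / 300960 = -0.02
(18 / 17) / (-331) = -18 / 5627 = -0.00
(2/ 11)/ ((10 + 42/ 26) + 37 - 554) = -13/ 36135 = -0.00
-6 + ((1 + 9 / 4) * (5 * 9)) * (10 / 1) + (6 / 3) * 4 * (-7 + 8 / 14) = 19671 / 14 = 1405.07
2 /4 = 1 /2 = 0.50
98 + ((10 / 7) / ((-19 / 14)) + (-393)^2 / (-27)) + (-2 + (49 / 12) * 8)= -318785 / 57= -5592.72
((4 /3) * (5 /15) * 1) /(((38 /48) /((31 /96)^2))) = 961 /16416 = 0.06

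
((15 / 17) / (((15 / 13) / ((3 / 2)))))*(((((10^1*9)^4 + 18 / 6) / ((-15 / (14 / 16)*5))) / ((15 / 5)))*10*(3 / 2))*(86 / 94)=-256731941739 / 63920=-4016457.16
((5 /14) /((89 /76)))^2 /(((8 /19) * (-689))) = -171475 /534841762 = -0.00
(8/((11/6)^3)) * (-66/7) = -10368/847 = -12.24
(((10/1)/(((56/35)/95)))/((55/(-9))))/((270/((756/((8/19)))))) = -113715/176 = -646.11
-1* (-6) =6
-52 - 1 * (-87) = 35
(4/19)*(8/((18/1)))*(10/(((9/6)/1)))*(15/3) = 1600/513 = 3.12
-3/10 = -0.30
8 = 8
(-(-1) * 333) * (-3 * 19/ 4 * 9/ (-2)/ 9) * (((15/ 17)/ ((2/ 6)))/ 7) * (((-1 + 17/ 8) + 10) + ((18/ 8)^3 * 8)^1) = 349345305/ 3808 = 91739.84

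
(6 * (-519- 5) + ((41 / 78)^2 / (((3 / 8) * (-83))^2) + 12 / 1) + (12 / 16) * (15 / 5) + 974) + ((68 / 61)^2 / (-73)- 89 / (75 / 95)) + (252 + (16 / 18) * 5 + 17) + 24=-1009809181354398619 / 512318966395860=-1971.06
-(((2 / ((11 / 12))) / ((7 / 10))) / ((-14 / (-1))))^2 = -14400 / 290521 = -0.05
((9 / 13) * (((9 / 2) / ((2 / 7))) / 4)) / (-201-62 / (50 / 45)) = -945 / 89024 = -0.01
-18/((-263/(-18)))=-324/263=-1.23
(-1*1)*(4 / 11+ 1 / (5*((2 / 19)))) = -249 / 110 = -2.26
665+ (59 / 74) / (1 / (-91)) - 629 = -2705 / 74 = -36.55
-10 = -10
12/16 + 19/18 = 65/36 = 1.81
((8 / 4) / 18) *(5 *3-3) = 4 / 3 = 1.33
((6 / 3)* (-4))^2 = 64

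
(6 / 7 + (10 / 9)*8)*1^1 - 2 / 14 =605 / 63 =9.60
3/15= 1/5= 0.20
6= 6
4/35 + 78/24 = 471/140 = 3.36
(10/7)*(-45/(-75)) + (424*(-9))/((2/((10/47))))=-133278/329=-405.10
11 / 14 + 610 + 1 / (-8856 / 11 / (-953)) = 37937209 / 61992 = 611.97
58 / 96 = 29 / 48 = 0.60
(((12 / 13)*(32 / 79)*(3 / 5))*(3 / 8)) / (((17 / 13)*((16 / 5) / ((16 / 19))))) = 432 / 25517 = 0.02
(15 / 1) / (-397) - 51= -20262 / 397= -51.04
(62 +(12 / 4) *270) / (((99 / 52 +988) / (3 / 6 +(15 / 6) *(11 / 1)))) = 1269632 / 51475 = 24.67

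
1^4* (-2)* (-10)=20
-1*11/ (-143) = 1/ 13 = 0.08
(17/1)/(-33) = -17/33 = -0.52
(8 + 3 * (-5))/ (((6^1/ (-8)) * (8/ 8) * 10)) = 14/ 15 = 0.93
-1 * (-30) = 30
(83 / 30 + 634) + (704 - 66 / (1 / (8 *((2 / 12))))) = 1252.77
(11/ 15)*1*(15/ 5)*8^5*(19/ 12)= 1712128/ 15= 114141.87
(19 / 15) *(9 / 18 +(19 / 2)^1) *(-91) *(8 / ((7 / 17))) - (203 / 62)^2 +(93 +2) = -22310.39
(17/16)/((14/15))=1.14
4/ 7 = 0.57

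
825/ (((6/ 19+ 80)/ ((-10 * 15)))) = -1175625/ 763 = -1540.79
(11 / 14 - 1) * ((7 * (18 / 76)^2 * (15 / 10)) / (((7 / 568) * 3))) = -17253 / 5054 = -3.41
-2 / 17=-0.12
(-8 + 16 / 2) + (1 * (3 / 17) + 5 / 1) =88 / 17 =5.18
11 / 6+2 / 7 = 89 / 42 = 2.12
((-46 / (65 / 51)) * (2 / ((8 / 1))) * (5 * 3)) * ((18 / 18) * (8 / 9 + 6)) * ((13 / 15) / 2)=-12121 / 30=-404.03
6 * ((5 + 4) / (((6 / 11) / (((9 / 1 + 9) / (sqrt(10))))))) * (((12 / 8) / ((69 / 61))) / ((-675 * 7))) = -2013 * sqrt(10) / 40250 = -0.16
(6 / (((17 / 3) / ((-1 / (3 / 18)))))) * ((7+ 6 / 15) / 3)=-1332 / 85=-15.67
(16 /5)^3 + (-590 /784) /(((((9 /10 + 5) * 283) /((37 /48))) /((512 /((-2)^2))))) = 170166446 /5200125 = 32.72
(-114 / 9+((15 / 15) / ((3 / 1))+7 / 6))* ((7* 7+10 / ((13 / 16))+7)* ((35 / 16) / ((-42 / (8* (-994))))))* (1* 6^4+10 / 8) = -409818904.29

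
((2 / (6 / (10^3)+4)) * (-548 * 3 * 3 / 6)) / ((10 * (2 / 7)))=-287700 / 2003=-143.63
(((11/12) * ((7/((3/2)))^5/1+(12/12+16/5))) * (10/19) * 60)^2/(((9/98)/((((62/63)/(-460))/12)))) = -7998864.29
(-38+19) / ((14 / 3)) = -57 / 14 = -4.07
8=8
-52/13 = -4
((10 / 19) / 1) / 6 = 0.09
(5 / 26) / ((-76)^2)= 5 / 150176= 0.00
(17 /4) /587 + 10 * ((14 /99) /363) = 939649 /84380076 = 0.01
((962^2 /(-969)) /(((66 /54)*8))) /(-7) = 694083 /49742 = 13.95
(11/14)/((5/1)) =0.16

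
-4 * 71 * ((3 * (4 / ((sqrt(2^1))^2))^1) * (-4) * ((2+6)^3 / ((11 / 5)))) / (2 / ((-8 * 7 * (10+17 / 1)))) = -13191413760 / 11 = -1199219432.73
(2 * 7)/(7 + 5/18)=252/131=1.92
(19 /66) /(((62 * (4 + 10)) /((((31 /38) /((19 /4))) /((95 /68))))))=17 /416955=0.00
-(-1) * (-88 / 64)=-1.38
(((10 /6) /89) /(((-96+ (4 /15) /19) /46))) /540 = -2185 /131472936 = -0.00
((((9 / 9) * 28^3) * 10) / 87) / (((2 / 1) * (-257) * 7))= -15680 / 22359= -0.70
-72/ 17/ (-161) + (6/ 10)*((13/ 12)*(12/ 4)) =108183/ 54740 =1.98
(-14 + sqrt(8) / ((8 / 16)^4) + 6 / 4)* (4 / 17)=-50 / 17 + 128* sqrt(2) / 17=7.71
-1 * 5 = -5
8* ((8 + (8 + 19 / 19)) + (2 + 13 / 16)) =317 / 2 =158.50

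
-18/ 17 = -1.06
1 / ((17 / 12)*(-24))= -1 / 34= -0.03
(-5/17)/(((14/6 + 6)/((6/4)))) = -9/170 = -0.05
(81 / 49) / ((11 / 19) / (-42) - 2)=-9234 / 11249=-0.82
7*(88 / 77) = 8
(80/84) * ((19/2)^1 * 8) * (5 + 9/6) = 9880/21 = 470.48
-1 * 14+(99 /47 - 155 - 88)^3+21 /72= -34832217155719 /2491752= -13979006.40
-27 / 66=-9 / 22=-0.41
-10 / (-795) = 2 / 159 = 0.01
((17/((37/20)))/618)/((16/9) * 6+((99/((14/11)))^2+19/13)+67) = 86632/35713471705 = 0.00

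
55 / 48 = 1.15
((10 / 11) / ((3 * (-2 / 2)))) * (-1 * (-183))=-610 / 11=-55.45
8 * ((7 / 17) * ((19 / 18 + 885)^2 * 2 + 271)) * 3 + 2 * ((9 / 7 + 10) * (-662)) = 15504896.68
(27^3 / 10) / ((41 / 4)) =39366 / 205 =192.03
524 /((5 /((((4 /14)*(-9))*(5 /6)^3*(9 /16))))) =-9825 /112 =-87.72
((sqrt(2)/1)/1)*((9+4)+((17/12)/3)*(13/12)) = 5837*sqrt(2)/432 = 19.11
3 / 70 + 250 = 17503 / 70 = 250.04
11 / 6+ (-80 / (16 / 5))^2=3761 / 6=626.83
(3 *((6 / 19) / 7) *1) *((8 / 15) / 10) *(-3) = -72 / 3325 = -0.02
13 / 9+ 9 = 10.44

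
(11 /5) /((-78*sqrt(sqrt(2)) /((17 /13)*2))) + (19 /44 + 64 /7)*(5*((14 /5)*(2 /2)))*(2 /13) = 2949 /143 - 187*2^(3 /4) /5070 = 20.56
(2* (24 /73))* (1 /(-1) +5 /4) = 0.16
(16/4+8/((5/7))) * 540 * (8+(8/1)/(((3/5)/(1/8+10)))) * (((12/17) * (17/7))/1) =14084928/7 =2012132.57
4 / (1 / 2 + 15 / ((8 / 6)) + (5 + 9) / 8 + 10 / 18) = 72 / 253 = 0.28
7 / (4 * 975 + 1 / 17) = 119 / 66301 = 0.00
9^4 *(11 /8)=72171 /8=9021.38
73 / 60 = 1.22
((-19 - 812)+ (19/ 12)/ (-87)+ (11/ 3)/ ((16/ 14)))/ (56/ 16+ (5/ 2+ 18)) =-1728467/ 50112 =-34.49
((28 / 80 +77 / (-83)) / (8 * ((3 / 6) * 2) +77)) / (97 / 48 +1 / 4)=-11508 / 3844975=-0.00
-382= -382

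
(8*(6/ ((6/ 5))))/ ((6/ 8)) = 160/ 3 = 53.33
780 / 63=260 / 21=12.38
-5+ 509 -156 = 348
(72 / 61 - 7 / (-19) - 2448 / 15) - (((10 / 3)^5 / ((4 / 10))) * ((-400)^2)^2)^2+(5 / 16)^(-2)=-693661196633304543684059200.00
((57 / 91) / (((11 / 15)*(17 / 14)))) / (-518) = -855 / 629629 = -0.00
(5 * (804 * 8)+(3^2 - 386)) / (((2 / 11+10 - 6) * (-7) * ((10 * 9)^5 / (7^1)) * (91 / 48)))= -0.00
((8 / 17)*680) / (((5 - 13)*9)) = -40 / 9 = -4.44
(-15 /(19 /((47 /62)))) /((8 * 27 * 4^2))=-235 /1357056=-0.00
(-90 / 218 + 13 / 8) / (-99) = -1057 / 86328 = -0.01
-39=-39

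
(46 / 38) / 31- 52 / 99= -0.49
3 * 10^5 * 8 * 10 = 24000000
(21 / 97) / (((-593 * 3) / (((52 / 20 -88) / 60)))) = 2989 / 17256300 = 0.00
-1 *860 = -860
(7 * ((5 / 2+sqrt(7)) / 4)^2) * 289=10115 * sqrt(7) / 16+107219 / 64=3347.91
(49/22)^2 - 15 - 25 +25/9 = -140531/4356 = -32.26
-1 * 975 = -975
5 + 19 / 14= 89 / 14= 6.36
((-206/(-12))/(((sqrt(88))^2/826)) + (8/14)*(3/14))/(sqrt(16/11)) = 2085995*sqrt(11)/51744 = 133.71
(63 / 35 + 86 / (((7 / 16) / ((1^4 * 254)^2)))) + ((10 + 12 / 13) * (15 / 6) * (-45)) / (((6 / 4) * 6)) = 5770249734 / 455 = 12681867.55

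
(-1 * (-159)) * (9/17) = 1431/17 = 84.18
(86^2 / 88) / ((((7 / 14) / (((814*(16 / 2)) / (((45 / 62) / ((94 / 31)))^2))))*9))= 38687825152 / 18225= 2122788.76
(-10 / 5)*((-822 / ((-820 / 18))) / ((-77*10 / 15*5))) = 11097 / 78925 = 0.14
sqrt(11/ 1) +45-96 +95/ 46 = -2251/ 46 +sqrt(11) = -45.62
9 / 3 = 3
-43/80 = -0.54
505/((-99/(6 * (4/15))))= -808/99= -8.16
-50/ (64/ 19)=-475/ 32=-14.84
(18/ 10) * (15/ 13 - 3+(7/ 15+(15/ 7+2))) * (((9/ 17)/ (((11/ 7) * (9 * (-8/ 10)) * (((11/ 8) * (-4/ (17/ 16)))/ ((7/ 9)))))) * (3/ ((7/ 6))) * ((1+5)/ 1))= 8487/ 15730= 0.54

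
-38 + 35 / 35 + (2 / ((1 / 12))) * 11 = 227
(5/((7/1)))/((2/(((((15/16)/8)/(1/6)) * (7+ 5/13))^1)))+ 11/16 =3701/1456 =2.54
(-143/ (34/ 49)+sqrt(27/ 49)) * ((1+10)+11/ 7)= -44044/ 17+264 * sqrt(3)/ 49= -2581.49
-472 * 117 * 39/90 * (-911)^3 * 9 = 814174699726908/5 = 162834939945381.60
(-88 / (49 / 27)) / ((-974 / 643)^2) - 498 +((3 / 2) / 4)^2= -386006553687 / 743761984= -518.99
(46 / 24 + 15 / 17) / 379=571 / 77316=0.01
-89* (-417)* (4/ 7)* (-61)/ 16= -2263893/ 28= -80853.32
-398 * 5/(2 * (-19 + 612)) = -1.68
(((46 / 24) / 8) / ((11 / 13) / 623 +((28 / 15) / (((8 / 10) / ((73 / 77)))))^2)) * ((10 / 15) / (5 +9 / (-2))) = 22539517 / 345372400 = 0.07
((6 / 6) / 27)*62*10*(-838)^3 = -364857892640 / 27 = -13513255282.96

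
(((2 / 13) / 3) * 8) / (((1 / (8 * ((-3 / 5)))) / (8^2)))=-126.03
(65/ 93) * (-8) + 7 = 131/ 93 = 1.41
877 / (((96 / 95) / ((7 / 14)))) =83315 / 192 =433.93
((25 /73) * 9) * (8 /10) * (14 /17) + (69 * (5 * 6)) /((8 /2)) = 1289475 /2482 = 519.53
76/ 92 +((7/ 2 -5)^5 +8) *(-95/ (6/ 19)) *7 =-3774217/ 4416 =-854.67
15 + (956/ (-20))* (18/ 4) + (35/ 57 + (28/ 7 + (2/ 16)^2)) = -3565379/ 18240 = -195.47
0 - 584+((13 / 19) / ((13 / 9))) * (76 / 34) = -9910 / 17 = -582.94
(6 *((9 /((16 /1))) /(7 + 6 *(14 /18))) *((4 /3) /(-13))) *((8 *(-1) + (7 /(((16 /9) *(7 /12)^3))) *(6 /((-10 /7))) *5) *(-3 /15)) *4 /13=-160488 /207025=-0.78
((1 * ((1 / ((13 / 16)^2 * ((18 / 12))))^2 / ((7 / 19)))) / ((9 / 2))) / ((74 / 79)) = 393478144 / 599181219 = 0.66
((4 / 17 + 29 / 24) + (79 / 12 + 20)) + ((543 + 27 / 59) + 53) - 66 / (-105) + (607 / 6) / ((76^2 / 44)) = 7931766186 / 12672905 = 625.88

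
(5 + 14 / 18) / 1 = 52 / 9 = 5.78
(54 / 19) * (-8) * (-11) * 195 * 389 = 360462960 / 19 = 18971734.74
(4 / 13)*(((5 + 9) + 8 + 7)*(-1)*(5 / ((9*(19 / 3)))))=-580 / 741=-0.78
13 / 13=1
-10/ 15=-2/ 3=-0.67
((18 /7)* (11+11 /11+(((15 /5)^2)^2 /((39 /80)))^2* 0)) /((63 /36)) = 864 /49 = 17.63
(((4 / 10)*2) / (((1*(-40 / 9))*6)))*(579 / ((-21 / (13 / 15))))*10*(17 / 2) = 42653 / 700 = 60.93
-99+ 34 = -65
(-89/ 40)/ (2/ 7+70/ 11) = -6853/ 20480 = -0.33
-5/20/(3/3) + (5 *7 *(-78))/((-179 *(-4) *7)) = -569/716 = -0.79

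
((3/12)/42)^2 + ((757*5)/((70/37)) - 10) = 56183905/28224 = 1990.64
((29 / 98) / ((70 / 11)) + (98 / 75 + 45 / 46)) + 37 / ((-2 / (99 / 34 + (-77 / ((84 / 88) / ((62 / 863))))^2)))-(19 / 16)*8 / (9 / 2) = -674.98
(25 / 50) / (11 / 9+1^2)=9 / 40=0.22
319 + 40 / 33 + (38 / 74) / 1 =391606 / 1221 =320.73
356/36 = 9.89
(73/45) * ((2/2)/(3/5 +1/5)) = 73/36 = 2.03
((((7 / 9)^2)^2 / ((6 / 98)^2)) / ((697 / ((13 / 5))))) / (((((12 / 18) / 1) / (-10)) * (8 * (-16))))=0.04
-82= -82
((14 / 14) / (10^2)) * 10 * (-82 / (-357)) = 41 / 1785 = 0.02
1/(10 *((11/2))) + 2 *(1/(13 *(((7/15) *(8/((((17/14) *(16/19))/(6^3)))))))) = 440383/23963940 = 0.02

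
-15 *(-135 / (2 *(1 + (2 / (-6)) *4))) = -3037.50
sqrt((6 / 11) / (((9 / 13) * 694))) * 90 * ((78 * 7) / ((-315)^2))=52 * sqrt(148863) / 1202355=0.02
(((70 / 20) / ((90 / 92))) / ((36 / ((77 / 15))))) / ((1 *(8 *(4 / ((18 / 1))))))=12397 / 43200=0.29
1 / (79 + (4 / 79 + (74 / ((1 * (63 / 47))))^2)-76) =0.00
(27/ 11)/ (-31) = -27/ 341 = -0.08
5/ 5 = 1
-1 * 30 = -30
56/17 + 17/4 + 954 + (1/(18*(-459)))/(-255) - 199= 3213071147/4213620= 762.54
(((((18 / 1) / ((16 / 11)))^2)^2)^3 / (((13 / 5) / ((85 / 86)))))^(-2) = 5902599203734358424083759104 / 141913114183303924943513707740807225071217038091680625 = 0.00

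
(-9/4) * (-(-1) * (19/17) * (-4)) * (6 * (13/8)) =6669/68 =98.07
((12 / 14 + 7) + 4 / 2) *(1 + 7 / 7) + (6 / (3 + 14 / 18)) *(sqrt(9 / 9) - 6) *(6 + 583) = -554259 / 119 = -4657.64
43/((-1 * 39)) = -43/39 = -1.10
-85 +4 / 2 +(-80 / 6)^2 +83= 177.78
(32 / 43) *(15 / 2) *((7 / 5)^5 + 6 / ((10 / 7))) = 1436736 / 26875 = 53.46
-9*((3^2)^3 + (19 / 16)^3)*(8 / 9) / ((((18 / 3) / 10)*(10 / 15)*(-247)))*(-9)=-134677935 / 252928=-532.48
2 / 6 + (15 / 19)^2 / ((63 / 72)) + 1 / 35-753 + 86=-25241917 / 37905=-665.93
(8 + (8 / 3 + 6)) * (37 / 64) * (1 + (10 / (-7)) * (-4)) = 43475 / 672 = 64.69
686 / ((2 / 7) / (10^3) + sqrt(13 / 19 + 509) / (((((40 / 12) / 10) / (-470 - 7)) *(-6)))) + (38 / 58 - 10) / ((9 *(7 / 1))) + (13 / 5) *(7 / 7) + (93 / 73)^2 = 12025408500000 *sqrt(5111) / 6747884435249981 + 1338489429165800669083919 / 328489814680009703822115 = 4.20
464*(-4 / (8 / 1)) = -232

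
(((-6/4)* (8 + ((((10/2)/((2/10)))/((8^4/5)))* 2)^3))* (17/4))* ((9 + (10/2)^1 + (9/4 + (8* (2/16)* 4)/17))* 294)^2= -5598340849450040021127/4672924418048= -1198037962.66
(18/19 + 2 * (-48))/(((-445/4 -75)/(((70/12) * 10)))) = 29.77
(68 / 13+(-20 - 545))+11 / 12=-87181 / 156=-558.85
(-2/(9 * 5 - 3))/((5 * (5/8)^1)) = -8/525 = -0.02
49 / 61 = 0.80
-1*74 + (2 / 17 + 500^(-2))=-73.88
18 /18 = 1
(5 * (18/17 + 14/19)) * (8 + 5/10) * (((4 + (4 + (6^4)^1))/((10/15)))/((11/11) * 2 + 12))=1418100/133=10662.41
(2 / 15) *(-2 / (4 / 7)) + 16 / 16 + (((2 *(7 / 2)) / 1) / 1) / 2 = 121 / 30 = 4.03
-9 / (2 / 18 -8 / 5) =405 / 67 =6.04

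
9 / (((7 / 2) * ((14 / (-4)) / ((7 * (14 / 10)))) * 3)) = -12 / 5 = -2.40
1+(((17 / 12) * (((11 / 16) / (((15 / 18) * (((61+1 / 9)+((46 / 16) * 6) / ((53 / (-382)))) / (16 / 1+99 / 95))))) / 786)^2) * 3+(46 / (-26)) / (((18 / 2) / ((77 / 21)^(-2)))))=5588492634792844333027709 / 5671416696184110894880000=0.99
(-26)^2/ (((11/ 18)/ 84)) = 1022112/ 11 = 92919.27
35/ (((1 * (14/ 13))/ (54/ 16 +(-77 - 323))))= -206245/ 16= -12890.31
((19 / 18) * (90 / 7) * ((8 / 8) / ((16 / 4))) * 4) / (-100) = -19 / 140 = -0.14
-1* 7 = -7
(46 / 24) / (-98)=-23 / 1176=-0.02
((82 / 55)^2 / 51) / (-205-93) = -0.00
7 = 7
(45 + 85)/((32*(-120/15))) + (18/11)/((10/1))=-2423/7040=-0.34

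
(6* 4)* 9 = 216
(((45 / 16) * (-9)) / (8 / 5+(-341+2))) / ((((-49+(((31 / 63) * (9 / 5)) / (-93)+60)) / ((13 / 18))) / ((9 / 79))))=394875 / 703072192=0.00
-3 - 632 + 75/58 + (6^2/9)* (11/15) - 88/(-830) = -45540503/72210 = -630.67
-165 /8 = -20.62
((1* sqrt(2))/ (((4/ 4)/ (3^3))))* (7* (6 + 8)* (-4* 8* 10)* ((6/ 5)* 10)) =-10160640* sqrt(2) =-14369314.89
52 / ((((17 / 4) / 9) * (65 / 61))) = 8784 / 85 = 103.34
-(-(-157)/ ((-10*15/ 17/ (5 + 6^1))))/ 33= 2669/ 450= 5.93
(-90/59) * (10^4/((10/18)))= -1620000/59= -27457.63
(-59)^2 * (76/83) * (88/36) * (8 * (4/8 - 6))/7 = -256090208/5229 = -48974.99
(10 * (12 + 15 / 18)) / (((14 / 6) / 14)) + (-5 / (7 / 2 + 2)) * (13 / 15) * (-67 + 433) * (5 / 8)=12975 / 22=589.77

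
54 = 54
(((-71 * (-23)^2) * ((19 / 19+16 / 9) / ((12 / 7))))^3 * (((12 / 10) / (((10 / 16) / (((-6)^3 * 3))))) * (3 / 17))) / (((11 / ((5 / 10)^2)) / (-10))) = -56791874569632803125 / 5049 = -11248143111434502.50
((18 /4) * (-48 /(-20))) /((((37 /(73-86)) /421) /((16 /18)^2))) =-700544 /555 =-1262.24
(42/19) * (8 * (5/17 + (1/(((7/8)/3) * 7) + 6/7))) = 65616/2261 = 29.02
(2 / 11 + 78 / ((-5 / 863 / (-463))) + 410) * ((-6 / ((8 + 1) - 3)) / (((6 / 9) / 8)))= -4114233144 / 55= -74804238.98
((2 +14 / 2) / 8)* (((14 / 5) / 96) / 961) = 21 / 615040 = 0.00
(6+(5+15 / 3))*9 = 144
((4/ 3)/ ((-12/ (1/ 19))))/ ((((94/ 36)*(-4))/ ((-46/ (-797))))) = 23/ 711721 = 0.00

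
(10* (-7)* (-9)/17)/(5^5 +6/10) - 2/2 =-131263/132838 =-0.99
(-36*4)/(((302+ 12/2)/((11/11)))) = -36/77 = -0.47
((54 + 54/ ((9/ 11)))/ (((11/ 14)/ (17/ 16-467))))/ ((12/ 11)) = -260925/ 4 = -65231.25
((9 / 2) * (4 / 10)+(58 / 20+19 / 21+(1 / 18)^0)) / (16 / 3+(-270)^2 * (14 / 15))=73 / 752080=0.00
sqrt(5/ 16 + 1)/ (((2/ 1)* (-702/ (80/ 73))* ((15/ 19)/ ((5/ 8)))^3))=-34295* sqrt(21)/ 354212352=-0.00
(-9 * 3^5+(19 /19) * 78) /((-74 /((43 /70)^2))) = 105393 /9800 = 10.75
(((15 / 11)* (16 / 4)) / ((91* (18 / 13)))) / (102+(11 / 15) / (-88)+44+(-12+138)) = 400 / 2513203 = 0.00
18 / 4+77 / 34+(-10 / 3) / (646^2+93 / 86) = 12381783185 / 1830352719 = 6.76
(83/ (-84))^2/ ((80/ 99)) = 75779/ 62720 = 1.21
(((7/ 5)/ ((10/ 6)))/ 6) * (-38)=-133/ 25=-5.32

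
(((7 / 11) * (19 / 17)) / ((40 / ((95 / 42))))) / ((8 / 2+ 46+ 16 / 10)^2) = 0.00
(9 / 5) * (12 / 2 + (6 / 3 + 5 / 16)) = 1197 / 80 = 14.96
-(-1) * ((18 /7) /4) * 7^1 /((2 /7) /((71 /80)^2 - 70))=-27906417 /25600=-1090.09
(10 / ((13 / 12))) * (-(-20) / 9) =800 / 39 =20.51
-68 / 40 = -17 / 10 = -1.70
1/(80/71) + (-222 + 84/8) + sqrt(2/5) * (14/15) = -16849/80 + 14 * sqrt(10)/75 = -210.02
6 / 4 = 3 / 2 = 1.50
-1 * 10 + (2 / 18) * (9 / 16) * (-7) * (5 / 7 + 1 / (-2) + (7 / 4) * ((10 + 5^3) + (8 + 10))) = -8143 / 64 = -127.23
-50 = -50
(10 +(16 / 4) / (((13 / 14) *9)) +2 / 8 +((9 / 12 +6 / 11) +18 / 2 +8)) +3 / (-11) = 28.75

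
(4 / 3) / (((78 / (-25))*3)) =-50 / 351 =-0.14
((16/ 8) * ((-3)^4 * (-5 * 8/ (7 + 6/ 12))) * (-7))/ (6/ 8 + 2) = 24192/ 11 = 2199.27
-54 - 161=-215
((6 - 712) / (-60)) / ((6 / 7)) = 2471 / 180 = 13.73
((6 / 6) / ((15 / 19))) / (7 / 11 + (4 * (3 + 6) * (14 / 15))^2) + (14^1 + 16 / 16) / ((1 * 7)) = 285430 / 133131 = 2.14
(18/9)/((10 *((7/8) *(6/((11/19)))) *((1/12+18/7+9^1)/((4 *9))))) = 576/8455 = 0.07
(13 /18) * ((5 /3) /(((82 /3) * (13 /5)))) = 25 /1476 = 0.02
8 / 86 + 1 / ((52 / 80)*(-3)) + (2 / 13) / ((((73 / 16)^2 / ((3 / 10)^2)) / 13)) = -91858496 / 223418325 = -0.41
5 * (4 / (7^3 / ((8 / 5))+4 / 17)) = 2720 / 29187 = 0.09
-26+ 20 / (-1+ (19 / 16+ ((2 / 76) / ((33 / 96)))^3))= 2207593682 / 27453523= 80.41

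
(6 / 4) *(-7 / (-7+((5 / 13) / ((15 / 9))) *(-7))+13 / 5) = 819 / 160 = 5.12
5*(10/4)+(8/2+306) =645/2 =322.50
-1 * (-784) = 784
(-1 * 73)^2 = 5329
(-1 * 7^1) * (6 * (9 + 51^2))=-109620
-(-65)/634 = 65/634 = 0.10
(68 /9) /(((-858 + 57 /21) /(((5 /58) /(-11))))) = 0.00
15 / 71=0.21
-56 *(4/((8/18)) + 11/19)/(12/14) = -35672/57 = -625.82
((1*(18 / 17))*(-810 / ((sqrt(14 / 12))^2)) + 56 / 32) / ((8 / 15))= -5236305 / 3808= -1375.08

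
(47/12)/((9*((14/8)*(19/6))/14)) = 188/171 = 1.10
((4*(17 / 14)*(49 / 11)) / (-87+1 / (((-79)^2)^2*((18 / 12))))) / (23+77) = -13905178917 / 5591284126450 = -0.00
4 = 4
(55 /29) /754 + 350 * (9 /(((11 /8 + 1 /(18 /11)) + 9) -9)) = 381478205 /240526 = 1586.02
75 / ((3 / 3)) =75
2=2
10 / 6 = 5 / 3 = 1.67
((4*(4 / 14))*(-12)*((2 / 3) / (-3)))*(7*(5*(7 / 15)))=448 / 9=49.78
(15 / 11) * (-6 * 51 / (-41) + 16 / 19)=97050 / 8569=11.33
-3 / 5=-0.60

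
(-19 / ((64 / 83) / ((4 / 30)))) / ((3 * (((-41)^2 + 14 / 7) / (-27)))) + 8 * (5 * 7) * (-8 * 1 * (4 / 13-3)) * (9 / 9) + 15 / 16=7038298451 / 1166880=6031.72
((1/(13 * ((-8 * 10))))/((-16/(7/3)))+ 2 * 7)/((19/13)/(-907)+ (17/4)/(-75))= -3169452545/13193408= -240.23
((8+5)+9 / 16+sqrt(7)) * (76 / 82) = 38 * sqrt(7) / 41+4123 / 328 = 15.02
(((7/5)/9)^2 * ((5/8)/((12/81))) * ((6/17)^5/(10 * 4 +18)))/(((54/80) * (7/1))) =84/41175853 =0.00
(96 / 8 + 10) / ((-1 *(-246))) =11 / 123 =0.09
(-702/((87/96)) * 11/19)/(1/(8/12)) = -164736/551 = -298.98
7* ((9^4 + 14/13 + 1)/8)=74655/13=5742.69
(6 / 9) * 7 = 14 / 3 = 4.67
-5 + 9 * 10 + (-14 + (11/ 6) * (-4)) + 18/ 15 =973/ 15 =64.87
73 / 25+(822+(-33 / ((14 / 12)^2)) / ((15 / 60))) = 727.94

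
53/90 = 0.59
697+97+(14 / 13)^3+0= 1747162 / 2197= 795.25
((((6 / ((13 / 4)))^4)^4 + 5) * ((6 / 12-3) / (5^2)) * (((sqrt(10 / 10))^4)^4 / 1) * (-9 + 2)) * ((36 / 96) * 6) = 763553818061434414865403 / 26616664367327193640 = 28687.06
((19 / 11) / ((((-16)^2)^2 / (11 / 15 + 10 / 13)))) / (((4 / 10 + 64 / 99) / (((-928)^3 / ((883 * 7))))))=-407320689 / 83245708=-4.89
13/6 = 2.17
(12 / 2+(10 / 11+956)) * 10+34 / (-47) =9628.37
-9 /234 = -1 /26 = -0.04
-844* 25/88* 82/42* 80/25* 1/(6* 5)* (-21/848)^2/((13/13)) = -60557/1977536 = -0.03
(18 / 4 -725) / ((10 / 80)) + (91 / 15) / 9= -5763.33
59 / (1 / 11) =649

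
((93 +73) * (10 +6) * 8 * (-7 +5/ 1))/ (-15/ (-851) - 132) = 36164096/ 112317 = 321.98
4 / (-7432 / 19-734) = -38 / 10689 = -0.00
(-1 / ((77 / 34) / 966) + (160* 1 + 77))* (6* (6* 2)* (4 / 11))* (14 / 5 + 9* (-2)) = 9127296 / 121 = 75432.20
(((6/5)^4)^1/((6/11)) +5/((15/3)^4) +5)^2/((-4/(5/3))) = -7579009/234375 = -32.34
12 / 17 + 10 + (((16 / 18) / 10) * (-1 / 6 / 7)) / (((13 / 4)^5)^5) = 1213631958456943760110030087149854 / 113361226888835409739783833168045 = 10.71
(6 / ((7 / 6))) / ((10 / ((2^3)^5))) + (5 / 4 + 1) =16854.36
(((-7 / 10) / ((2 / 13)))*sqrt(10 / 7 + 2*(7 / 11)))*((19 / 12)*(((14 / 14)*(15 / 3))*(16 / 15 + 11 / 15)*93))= -68913*sqrt(1001) / 220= -9910.50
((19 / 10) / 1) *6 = 57 / 5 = 11.40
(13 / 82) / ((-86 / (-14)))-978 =-3448337 / 3526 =-977.97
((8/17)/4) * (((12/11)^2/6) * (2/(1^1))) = 96/2057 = 0.05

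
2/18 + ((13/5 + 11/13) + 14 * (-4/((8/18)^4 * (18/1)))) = -2852071/37440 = -76.18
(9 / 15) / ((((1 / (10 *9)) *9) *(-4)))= -3 / 2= -1.50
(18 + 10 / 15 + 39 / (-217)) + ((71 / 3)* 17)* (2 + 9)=2893144 / 651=4444.15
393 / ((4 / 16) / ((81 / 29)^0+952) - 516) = -1498116 / 1966991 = -0.76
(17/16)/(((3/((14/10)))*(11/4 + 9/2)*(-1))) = -0.07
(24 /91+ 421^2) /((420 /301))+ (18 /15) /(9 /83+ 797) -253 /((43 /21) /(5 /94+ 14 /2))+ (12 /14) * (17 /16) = 5756119164464621 /45628319100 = 126152.34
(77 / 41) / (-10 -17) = -77 / 1107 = -0.07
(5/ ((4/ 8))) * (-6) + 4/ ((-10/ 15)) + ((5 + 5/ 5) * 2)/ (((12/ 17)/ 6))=36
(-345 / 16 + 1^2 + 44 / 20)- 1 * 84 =-8189 / 80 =-102.36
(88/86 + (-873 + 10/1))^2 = 743003.91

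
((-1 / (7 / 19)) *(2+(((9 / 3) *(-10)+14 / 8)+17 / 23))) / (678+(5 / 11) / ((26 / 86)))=6376799 / 62576836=0.10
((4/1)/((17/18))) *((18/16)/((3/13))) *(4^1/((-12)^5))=-13/39168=-0.00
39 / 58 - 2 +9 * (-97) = -50711 / 58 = -874.33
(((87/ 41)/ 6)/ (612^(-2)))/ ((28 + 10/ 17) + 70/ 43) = 496247391/ 113201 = 4383.77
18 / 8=9 / 4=2.25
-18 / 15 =-1.20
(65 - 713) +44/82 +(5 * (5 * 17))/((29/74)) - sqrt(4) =517238/1189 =435.02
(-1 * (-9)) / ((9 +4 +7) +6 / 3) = 9 / 22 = 0.41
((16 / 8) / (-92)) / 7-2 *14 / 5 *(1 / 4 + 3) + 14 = -6767 / 1610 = -4.20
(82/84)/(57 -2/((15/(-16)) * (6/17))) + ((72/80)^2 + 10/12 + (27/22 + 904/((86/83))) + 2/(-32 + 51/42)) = 1063082926405781/1214554595100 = 875.29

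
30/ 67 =0.45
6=6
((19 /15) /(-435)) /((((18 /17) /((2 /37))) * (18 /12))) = -646 /6518475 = -0.00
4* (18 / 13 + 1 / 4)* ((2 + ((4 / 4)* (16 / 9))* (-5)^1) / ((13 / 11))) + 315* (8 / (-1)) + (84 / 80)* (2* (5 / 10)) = -77785859 / 30420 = -2557.06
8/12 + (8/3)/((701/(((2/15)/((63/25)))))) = 265058/397467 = 0.67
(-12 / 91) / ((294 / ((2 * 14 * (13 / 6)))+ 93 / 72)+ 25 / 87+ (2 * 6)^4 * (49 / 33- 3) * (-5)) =-91872 / 109449084395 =-0.00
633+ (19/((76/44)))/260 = 164591/260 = 633.04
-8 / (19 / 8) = -64 / 19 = -3.37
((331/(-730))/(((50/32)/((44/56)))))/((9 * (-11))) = 1324/574875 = 0.00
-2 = -2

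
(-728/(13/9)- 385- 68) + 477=-480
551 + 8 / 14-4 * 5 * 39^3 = -8300799 / 7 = -1185828.43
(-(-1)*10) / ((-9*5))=-2 / 9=-0.22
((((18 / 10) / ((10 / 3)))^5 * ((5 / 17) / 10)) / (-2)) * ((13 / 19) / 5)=-186535791 / 2018750000000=-0.00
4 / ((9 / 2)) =8 / 9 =0.89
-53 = -53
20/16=5/4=1.25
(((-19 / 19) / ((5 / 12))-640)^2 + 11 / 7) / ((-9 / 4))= -96291844 / 525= -183413.04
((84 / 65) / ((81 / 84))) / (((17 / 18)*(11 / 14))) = 1.81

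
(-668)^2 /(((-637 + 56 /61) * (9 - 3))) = -13609832 /116403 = -116.92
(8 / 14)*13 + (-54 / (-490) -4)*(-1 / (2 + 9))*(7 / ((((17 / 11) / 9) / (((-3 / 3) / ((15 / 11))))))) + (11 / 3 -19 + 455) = 436.52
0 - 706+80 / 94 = -33142 / 47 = -705.15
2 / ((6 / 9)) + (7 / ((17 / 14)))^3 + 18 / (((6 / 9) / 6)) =1751837 / 4913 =356.57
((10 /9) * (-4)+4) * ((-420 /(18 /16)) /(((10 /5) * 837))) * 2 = 4480 /22599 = 0.20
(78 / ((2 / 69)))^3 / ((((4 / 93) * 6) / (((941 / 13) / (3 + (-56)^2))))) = 43726937145957 / 25112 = 1741276566.82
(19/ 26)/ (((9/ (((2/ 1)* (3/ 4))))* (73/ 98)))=931/ 5694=0.16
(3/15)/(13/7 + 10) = 7/415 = 0.02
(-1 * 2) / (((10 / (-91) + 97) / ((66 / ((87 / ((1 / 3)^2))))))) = -4004 / 2301237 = -0.00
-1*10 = -10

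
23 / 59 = 0.39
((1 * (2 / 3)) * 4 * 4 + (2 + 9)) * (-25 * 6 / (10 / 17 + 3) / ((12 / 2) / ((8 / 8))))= -27625 / 183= -150.96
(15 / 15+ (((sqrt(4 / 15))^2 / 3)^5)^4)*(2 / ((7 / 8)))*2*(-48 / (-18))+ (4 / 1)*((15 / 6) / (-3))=215656831301173091601271770386866906 / 24348351921100187761402130126953125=8.86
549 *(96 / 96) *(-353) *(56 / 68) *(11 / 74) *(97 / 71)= -1447469793 / 44659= -32411.60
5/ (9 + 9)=5/ 18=0.28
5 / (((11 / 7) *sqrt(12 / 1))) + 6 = 35 *sqrt(3) / 66 + 6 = 6.92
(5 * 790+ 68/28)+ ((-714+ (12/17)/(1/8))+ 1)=386164/119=3245.08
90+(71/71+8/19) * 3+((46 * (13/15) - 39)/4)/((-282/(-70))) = 3032101/32148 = 94.32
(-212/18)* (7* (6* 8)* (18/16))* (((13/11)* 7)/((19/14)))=-5671848/209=-27138.03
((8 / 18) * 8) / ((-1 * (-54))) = 16 / 243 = 0.07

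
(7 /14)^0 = 1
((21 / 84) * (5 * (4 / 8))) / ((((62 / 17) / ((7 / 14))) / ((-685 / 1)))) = -58.69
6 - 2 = 4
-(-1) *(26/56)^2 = 169/784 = 0.22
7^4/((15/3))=480.20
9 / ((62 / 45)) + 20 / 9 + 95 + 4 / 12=58081 / 558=104.09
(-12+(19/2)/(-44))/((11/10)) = -5375/484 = -11.11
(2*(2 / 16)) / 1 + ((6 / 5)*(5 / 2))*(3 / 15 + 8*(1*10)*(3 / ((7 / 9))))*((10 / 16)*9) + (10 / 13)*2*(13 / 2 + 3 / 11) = 41811269 / 8008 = 5221.19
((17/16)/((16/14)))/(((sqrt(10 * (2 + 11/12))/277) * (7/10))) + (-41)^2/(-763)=-1681/763 + 4709 * sqrt(42)/448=65.92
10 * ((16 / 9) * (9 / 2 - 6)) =-80 / 3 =-26.67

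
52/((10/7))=36.40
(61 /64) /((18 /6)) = 61 /192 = 0.32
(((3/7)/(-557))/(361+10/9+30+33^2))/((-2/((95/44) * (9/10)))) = 4617/9147365920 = 0.00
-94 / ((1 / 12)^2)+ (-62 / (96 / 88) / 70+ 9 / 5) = -13535.01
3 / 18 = 0.17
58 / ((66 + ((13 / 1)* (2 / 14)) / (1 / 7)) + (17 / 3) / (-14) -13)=84 / 95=0.88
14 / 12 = 7 / 6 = 1.17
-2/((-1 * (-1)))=-2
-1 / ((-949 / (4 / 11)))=4 / 10439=0.00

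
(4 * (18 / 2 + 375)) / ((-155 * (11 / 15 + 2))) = -4608 / 1271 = -3.63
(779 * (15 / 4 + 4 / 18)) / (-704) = -10127 / 2304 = -4.40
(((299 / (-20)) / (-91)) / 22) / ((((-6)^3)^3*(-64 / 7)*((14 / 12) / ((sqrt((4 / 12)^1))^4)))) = 23 / 2979773153280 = 0.00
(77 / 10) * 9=693 / 10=69.30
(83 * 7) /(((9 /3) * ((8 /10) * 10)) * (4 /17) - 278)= -9877 /4630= -2.13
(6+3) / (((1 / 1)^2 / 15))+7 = 142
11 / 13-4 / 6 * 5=-97 / 39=-2.49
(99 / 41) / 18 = 0.13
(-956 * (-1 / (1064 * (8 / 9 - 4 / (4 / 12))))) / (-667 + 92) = 2151 / 15295000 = 0.00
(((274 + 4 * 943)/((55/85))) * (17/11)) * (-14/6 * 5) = -40925290/363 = -112741.85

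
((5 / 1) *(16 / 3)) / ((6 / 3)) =40 / 3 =13.33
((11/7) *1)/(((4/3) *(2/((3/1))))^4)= 72171/28672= 2.52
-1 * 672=-672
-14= -14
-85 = -85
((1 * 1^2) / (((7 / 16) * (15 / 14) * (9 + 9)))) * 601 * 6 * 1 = 19232 / 45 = 427.38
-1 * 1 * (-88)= 88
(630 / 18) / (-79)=-35 / 79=-0.44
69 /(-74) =-69 /74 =-0.93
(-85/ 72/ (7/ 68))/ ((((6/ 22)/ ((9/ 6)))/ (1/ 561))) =-85/ 756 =-0.11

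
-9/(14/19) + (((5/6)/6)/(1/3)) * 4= -443/42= -10.55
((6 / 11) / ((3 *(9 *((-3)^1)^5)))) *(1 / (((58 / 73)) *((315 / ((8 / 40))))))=-73 / 1098803475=-0.00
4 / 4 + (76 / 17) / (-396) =1664 / 1683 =0.99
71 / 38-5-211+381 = 6341 / 38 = 166.87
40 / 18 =20 / 9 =2.22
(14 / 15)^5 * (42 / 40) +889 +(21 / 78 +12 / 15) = 29313311617 / 32906250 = 890.81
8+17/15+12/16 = 593/60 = 9.88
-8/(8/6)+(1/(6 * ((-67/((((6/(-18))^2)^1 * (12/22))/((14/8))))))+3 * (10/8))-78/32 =-3482389/742896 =-4.69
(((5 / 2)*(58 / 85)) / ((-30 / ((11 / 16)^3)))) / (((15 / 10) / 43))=-1659757 / 3133440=-0.53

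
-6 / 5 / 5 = -6 / 25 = -0.24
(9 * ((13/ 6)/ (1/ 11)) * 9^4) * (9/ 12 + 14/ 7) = 30961359/ 8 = 3870169.88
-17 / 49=-0.35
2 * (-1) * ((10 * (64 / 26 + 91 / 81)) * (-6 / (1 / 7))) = 1057000 / 351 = 3011.40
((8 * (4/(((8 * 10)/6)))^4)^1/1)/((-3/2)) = -27/625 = -0.04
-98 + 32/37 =-3594/37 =-97.14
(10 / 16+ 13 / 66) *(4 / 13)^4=6944 / 942513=0.01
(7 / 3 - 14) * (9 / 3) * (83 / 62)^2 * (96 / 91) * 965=-797746200 / 12493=-63855.46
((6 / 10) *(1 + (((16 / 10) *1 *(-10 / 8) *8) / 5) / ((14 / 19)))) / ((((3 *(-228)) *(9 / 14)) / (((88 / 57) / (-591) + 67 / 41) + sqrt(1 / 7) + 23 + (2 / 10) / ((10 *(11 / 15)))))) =13 *sqrt(7) / 19950 + 48702840173 / 432995854500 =0.11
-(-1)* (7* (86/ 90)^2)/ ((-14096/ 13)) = -168259/ 28544400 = -0.01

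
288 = 288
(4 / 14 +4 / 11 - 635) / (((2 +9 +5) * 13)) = -3.05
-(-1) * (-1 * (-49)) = 49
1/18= 0.06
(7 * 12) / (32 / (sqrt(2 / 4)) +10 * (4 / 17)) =-1785 / 18446 +12138 * sqrt(2) / 9223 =1.76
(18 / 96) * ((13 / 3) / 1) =0.81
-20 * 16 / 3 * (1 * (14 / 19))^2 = -62720 / 1083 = -57.91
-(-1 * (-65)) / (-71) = 65 / 71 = 0.92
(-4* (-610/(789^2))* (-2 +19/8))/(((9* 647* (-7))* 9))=-305/76123735443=-0.00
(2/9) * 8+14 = 15.78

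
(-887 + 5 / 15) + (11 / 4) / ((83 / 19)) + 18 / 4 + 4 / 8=-877513 / 996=-881.04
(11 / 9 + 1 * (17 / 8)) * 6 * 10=1205 / 6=200.83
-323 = -323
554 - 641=-87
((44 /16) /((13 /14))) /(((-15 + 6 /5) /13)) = -385 /138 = -2.79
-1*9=-9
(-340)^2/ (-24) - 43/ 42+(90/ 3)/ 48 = -4817.07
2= 2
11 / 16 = 0.69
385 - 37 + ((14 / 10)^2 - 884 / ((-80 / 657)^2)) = -94834493 / 1600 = -59271.56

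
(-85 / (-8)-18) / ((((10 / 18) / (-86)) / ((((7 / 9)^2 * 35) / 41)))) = 870191 / 1476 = 589.56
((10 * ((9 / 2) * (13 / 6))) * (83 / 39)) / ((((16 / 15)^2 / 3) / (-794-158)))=-33334875 / 64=-520857.42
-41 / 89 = -0.46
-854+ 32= -822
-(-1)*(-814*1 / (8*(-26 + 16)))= 407 / 40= 10.18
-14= -14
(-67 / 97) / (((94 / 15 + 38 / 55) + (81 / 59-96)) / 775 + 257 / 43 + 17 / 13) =-282568840125 / 2933728836751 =-0.10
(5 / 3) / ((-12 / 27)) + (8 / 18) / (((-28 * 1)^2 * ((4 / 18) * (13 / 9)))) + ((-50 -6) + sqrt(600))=-304477 / 5096 + 10 * sqrt(6)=-35.25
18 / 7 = 2.57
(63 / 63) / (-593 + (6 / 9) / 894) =-0.00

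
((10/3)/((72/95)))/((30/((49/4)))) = 4655/2592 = 1.80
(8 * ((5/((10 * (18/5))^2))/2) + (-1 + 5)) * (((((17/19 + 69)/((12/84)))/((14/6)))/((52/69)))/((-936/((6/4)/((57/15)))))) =-12418045/26355888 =-0.47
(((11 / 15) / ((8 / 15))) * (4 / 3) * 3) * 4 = 22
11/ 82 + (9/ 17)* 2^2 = 2.25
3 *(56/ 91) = 24/ 13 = 1.85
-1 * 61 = -61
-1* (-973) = 973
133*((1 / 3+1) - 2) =-266 / 3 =-88.67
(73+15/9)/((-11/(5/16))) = -70/33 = -2.12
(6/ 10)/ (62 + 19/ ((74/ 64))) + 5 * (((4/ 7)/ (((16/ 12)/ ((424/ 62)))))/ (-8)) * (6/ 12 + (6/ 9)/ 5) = -7257611/ 6297340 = -1.15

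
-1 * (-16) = 16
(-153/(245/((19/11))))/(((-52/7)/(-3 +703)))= 14535/143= 101.64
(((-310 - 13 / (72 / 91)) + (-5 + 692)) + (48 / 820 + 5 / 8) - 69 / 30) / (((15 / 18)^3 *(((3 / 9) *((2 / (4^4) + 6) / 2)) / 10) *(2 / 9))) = 109862355456 / 3941125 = 27875.89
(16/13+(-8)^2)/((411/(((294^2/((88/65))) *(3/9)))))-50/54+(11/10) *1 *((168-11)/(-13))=17791153547/5289570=3363.44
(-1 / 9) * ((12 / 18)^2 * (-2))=8 / 81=0.10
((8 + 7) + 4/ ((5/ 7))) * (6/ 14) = 309/ 35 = 8.83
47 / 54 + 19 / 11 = 1543 / 594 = 2.60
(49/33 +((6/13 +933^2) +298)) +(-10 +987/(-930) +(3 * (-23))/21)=810630197803/930930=870774.60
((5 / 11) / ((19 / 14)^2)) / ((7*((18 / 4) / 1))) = 280 / 35739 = 0.01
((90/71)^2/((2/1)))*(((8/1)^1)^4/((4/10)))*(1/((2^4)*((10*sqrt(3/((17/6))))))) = 43200*sqrt(34)/5041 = 49.97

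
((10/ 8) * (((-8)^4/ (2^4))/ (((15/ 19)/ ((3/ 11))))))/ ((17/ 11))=1216/ 17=71.53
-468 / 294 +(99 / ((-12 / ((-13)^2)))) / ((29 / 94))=-12848355 / 2842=-4520.88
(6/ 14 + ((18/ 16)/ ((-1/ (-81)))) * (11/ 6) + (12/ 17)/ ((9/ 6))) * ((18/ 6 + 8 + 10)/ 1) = 959397/ 272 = 3527.19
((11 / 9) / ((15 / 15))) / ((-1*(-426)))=11 / 3834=0.00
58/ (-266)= -29/ 133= -0.22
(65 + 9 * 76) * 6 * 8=35952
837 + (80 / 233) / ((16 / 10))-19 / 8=834.84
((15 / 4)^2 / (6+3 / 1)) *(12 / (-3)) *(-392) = 2450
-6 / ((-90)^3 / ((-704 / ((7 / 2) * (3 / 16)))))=-5632 / 637875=-0.01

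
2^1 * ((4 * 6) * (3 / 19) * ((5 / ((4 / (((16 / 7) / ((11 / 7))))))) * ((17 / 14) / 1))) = 24480 / 1463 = 16.73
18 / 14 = 9 / 7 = 1.29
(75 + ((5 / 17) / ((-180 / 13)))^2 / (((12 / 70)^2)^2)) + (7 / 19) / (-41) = 28554183145907 / 378133629696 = 75.51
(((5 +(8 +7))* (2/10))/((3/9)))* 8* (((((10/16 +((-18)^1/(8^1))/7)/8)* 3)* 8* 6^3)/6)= 22032/7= 3147.43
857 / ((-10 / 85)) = -14569 / 2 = -7284.50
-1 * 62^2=-3844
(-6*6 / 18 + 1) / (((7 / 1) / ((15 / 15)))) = -0.14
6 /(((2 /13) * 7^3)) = 39 /343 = 0.11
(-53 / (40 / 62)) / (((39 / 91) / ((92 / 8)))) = -264523 / 120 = -2204.36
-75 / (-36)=25 / 12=2.08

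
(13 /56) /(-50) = -13 /2800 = -0.00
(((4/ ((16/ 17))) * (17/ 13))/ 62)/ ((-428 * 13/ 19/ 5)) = -27455/ 17938336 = -0.00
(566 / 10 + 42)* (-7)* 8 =-27608 / 5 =-5521.60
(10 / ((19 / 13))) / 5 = 26 / 19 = 1.37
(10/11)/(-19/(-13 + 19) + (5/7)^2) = -2940/8591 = -0.34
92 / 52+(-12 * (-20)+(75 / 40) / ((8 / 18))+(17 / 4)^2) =109845 / 416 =264.05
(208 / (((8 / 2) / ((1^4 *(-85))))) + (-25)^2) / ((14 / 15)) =-56925 / 14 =-4066.07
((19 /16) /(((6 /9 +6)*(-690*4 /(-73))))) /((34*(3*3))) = 1387 /90086400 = 0.00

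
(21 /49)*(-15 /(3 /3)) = -45 /7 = -6.43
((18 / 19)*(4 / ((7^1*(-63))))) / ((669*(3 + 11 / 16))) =-128 / 36747501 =-0.00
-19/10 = -1.90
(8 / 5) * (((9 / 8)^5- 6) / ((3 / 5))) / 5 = -45853 / 20480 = -2.24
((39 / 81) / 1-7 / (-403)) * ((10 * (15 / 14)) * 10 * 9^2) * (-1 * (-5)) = 61065000 / 2821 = 21646.58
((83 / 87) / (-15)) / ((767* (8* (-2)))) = 83 / 16014960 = 0.00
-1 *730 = -730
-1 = -1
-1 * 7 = -7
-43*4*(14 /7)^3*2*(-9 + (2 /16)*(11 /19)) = 466808 /19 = 24568.84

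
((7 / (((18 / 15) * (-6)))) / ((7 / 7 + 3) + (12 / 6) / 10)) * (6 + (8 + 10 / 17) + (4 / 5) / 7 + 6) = -10265 / 2142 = -4.79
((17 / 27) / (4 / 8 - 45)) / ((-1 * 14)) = 17 / 16821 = 0.00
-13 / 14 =-0.93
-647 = -647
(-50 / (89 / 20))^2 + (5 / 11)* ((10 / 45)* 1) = 99079210 / 784179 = 126.35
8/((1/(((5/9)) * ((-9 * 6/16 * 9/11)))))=-135/11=-12.27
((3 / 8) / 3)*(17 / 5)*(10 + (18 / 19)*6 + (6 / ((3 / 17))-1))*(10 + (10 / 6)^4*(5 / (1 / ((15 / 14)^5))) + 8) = 122584888515 / 81749248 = 1499.52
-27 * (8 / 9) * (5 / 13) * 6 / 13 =-720 / 169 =-4.26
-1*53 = -53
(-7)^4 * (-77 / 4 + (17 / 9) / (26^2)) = -70289275 / 1521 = -46212.54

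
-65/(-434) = 65/434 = 0.15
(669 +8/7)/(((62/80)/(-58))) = -10883120/217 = -50152.63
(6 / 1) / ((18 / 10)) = 10 / 3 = 3.33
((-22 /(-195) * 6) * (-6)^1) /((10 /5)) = -132 /65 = -2.03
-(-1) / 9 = 1 / 9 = 0.11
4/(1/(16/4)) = 16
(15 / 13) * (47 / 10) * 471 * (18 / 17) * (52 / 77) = 2390796 / 1309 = 1826.43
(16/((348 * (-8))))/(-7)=1/1218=0.00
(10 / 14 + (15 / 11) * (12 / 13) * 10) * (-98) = -186410 / 143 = -1303.57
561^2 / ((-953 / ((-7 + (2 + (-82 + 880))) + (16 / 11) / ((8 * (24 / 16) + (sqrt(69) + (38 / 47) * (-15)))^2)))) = -643950362566161057 / 2458865819825- 63370236864 * sqrt(69) / 2458865819825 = -261889.40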